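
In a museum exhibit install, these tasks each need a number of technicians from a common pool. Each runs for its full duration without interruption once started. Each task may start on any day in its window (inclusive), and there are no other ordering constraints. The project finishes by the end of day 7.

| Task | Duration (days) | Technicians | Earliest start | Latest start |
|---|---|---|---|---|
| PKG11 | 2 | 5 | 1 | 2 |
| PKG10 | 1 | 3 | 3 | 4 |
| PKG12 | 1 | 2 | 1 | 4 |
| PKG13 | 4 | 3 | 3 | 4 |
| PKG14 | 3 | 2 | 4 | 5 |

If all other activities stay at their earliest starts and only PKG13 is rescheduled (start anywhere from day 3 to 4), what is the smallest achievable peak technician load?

7

PKG13@3: d1:7  d2:5  d3:6  d4:5  d5:5  d6:5  d7:0 → peak 7
PKG13@4: d1:7  d2:5  d3:3  d4:5  d5:5  d6:5  d7:3 → peak 7
Best is PKG13@3, peak 7.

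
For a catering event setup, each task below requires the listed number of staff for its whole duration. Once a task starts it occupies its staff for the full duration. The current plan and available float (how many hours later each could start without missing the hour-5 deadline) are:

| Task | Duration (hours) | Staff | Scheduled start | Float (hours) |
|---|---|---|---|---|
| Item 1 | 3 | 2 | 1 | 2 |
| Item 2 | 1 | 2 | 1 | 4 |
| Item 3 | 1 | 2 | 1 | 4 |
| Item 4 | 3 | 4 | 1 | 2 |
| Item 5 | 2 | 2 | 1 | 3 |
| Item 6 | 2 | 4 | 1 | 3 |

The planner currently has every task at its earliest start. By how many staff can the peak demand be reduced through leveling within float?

8

Early-start peak: h1:16  h2:12  h3:6  h4:0  h5:0 ⇒ 16.
Leveled (Item 1@1, Item 2@1, Item 3@1, Item 4@2, Item 5@1, Item 6@4): h1:8  h2:8  h3:6  h4:8  h5:4 ⇒ 8.
Reduction 16 − 8 = 8.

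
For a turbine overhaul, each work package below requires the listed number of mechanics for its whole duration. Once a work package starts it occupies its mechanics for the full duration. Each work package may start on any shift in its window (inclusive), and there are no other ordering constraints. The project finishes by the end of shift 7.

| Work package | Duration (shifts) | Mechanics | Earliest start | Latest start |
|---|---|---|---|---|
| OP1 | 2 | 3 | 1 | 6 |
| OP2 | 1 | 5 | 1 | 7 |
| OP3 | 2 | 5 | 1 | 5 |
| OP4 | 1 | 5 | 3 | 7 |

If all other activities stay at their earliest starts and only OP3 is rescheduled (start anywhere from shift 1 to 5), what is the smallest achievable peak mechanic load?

8

OP3@1: s1:13  s2:8  s3:5  s4:0  s5:0  s6:0  s7:0 → peak 13
OP3@2: s1:8  s2:8  s3:10  s4:0  s5:0  s6:0  s7:0 → peak 10
OP3@3: s1:8  s2:3  s3:10  s4:5  s5:0  s6:0  s7:0 → peak 10
OP3@4: s1:8  s2:3  s3:5  s4:5  s5:5  s6:0  s7:0 → peak 8
OP3@5: s1:8  s2:3  s3:5  s4:0  s5:5  s6:5  s7:0 → peak 8
Best is OP3@4, peak 8.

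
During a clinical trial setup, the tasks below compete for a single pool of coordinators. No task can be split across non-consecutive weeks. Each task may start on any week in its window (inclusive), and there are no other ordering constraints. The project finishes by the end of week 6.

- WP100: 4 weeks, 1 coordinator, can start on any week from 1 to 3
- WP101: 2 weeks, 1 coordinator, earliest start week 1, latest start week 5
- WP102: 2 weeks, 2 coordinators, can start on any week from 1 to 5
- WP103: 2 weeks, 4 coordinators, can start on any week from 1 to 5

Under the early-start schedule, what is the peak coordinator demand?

8

Early-start schedule: WP100@1, WP101@1, WP102@1, WP103@1.
Load per week: week 1: 8, week 2: 8, week 3: 1, week 4: 1, week 5: 0, week 6: 0.
Peak is 8.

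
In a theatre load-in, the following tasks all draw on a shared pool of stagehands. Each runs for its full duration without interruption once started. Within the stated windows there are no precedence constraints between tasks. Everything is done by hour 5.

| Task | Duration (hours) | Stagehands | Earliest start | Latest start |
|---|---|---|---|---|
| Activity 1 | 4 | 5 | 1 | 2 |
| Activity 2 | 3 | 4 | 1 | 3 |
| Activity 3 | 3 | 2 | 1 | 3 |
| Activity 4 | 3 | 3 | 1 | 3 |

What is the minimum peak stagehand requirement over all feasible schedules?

14

Schedule Activity 1@1, Activity 2@1, Activity 3@1, Activity 4@1: h1:14  h2:14  h3:14  h4:5  h5:0 — peak 14.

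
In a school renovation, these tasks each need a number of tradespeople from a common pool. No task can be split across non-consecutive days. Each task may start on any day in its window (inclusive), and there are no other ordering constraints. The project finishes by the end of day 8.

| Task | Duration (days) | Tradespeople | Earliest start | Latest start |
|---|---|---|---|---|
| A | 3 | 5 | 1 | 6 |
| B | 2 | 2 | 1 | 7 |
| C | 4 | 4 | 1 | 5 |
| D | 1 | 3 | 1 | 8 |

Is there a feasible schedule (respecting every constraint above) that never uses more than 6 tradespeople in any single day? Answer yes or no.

Schedule A@1, B@4, C@4, D@8: d1:5  d2:5  d3:5  d4:6  d5:6  d6:4  d7:4  d8:3 — peak 6 ≤ 6.

yes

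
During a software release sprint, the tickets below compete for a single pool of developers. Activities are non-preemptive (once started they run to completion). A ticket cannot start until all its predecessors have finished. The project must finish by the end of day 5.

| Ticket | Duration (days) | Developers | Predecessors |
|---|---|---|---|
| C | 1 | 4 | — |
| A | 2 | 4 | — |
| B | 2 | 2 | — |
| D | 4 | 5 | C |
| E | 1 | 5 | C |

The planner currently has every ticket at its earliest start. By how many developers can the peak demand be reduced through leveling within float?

6

Early-start peak: d1:10  d2:16  d3:5  d4:5  d5:5 ⇒ 16.
Leveled (C@1, A@1, B@3, D@2, E@5): d1:8  d2:9  d3:7  d4:7  d5:10 ⇒ 10.
Reduction 16 − 10 = 6.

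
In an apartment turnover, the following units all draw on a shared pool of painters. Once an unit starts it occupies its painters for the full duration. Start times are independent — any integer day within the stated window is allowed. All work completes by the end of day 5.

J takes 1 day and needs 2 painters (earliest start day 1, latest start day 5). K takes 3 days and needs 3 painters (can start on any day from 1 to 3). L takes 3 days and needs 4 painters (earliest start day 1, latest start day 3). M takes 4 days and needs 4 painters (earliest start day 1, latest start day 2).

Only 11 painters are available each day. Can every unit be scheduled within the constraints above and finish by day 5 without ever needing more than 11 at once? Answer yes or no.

Schedule J@1, K@1, L@1, M@2: d1:9  d2:11  d3:11  d4:4  d5:4 — peak 11 ≤ 11.

yes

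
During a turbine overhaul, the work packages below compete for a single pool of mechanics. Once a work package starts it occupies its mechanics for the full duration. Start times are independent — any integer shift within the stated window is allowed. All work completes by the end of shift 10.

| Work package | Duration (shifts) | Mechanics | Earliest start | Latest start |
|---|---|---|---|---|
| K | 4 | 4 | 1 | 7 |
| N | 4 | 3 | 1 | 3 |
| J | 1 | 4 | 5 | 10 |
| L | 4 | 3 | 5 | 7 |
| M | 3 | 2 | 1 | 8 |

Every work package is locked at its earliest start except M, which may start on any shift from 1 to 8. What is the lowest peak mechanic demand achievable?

7

M@1: s1:9  s2:9  s3:9  s4:7  s5:7  s6:3  s7:3  s8:3  s9:0  s10:0 → peak 9
M@2: s1:7  s2:9  s3:9  s4:9  s5:7  s6:3  s7:3  s8:3  s9:0  s10:0 → peak 9
M@3: s1:7  s2:7  s3:9  s4:9  s5:9  s6:3  s7:3  s8:3  s9:0  s10:0 → peak 9
M@4: s1:7  s2:7  s3:7  s4:9  s5:9  s6:5  s7:3  s8:3  s9:0  s10:0 → peak 9
M@5: s1:7  s2:7  s3:7  s4:7  s5:9  s6:5  s7:5  s8:3  s9:0  s10:0 → peak 9
M@6: s1:7  s2:7  s3:7  s4:7  s5:7  s6:5  s7:5  s8:5  s9:0  s10:0 → peak 7
M@7: s1:7  s2:7  s3:7  s4:7  s5:7  s6:3  s7:5  s8:5  s9:2  s10:0 → peak 7
M@8: s1:7  s2:7  s3:7  s4:7  s5:7  s6:3  s7:3  s8:5  s9:2  s10:2 → peak 7
Best is M@6, peak 7.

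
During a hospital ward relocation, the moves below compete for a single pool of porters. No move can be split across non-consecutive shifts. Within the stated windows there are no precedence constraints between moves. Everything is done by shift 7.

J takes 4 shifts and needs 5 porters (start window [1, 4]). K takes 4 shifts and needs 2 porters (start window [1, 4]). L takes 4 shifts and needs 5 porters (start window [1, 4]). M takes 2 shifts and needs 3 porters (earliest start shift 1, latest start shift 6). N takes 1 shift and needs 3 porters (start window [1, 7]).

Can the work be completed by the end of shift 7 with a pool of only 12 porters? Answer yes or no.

yes

Schedule J@1, K@1, L@1, M@5, N@5: s1:12  s2:12  s3:12  s4:12  s5:6  s6:3  s7:0 — peak 12 ≤ 12.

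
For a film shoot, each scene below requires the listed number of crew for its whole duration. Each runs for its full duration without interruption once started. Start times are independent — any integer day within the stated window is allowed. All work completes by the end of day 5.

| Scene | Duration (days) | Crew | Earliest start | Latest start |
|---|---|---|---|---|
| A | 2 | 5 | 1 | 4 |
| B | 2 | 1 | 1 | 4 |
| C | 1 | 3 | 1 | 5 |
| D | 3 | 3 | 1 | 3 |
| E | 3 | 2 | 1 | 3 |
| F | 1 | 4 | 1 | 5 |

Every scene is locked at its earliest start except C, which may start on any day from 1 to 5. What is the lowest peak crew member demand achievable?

C@1: d1:18  d2:11  d3:5  d4:0  d5:0 → peak 18
C@2: d1:15  d2:14  d3:5  d4:0  d5:0 → peak 15
C@3: d1:15  d2:11  d3:8  d4:0  d5:0 → peak 15
C@4: d1:15  d2:11  d3:5  d4:3  d5:0 → peak 15
C@5: d1:15  d2:11  d3:5  d4:0  d5:3 → peak 15
Best is C@2, peak 15.

15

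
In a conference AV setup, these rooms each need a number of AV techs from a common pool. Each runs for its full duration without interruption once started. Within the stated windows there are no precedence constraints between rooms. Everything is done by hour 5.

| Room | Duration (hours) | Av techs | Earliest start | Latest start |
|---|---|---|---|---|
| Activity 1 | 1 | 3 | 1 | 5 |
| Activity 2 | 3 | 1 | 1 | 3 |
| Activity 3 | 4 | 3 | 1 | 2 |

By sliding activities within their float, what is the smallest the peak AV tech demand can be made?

4

Early-start (Activity 1@1, Activity 2@1, Activity 3@1) gives peak 7: h1:7  h2:4  h3:4  h4:3  h5:0.
Shift Activity 3→2.
Schedule Activity 1@1, Activity 2@1, Activity 3@2: h1:4  h2:4  h3:4  h4:3  h5:3 — peak 4.
Total AV tech-hours = 18 over 5 hours ⇒ peak ≥ ⌈18/5⌉ = 4, so 4 is optimal.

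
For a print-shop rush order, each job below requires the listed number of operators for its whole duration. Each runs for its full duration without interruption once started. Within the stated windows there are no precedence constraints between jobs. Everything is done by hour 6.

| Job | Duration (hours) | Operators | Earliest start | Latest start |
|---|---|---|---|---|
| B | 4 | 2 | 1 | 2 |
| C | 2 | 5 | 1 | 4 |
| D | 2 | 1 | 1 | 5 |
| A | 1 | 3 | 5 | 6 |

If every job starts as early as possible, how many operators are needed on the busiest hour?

Early-start schedule: B@1, C@1, D@1, A@5.
Load per hour: hour 1: 8, hour 2: 8, hour 3: 2, hour 4: 2, hour 5: 3, hour 6: 0.
Peak is 8.

8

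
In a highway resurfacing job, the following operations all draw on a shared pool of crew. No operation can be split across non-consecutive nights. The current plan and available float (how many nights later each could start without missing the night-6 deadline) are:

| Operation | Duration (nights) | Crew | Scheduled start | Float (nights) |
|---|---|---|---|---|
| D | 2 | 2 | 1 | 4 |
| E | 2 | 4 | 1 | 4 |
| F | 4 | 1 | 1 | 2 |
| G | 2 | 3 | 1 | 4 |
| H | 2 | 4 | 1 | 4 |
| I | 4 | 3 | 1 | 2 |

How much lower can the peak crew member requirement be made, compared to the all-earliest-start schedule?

Early-start peak: n1:17  n2:17  n3:4  n4:4  n5:0  n6:0 ⇒ 17.
Leveled (D@1, E@1, F@1, G@3, H@5, I@3): n1:7  n2:7  n3:7  n4:7  n5:7  n6:7 ⇒ 7.
Reduction 17 − 7 = 10.

10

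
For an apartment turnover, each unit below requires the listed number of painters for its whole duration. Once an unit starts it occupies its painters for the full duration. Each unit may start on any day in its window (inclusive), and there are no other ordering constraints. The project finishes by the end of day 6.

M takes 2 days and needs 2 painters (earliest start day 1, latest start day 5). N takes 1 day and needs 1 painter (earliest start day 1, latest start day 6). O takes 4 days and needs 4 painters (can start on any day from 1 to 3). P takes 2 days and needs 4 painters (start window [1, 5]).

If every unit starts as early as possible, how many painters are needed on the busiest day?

11

Early-start schedule: M@1, N@1, O@1, P@1.
Load per day: day 1: 11, day 2: 10, day 3: 4, day 4: 4, day 5: 0, day 6: 0.
Peak is 11.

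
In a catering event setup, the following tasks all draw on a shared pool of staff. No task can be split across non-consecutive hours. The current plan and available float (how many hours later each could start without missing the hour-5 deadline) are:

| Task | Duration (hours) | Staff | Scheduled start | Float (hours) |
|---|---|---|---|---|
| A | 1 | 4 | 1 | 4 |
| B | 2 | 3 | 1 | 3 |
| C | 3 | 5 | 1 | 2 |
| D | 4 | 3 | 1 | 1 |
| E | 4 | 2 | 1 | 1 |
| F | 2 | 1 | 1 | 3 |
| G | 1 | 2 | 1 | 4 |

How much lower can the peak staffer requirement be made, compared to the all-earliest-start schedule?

10

Early-start peak: h1:20  h2:14  h3:10  h4:5  h5:0 ⇒ 20.
Leveled (A@1, B@1, C@3, D@2, E@1, F@1, G@5): h1:10  h2:9  h3:10  h4:10  h5:10 ⇒ 10.
Reduction 20 − 10 = 10.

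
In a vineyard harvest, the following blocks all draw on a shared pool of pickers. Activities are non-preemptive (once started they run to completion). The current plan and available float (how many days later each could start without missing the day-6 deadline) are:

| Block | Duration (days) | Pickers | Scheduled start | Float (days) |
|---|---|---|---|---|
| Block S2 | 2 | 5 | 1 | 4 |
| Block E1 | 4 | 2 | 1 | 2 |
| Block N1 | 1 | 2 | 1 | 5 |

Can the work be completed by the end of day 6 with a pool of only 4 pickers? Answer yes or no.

The minimum achievable peak is 5; 4 < 5, so no feasible schedule stays within the cap.

no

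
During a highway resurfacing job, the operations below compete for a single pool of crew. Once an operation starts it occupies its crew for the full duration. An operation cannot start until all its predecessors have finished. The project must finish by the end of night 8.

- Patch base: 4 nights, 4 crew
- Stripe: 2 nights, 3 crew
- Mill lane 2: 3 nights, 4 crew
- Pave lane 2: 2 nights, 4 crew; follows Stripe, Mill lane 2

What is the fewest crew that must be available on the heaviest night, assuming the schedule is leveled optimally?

8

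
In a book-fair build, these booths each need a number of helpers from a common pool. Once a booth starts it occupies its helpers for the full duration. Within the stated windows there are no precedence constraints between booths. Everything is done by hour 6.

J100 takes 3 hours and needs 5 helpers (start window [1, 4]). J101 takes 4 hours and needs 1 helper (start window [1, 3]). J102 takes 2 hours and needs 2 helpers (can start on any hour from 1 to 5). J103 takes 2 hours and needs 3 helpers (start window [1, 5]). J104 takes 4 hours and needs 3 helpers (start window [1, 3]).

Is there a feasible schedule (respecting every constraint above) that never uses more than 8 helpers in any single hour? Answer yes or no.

The minimum achievable peak is 9; 8 < 9, so no feasible schedule stays within the cap.

no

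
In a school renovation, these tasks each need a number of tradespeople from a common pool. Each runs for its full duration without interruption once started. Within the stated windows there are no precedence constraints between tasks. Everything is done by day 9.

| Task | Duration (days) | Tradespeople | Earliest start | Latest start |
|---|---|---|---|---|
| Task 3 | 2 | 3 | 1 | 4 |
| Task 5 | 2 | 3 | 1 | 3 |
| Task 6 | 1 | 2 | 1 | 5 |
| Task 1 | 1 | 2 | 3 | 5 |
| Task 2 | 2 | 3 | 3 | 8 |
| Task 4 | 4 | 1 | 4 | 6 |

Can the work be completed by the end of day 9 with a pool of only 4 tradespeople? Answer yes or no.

Schedule Task 3@1, Task 5@3, Task 6@5, Task 1@5, Task 2@6, Task 4@6: d1:3  d2:3  d3:3  d4:3  d5:4  d6:4  d7:4  d8:1  d9:1 — peak 4 ≤ 4.

yes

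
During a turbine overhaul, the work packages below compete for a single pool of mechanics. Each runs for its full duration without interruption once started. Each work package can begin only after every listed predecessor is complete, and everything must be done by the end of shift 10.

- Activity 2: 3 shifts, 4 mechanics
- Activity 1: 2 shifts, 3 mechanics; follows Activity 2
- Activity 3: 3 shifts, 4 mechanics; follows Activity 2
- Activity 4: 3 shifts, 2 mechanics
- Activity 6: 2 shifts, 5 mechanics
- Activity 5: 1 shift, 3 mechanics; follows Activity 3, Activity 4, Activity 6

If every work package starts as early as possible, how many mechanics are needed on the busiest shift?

Early-start schedule: Activity 2@1, Activity 1@4, Activity 3@4, Activity 4@1, Activity 6@1, Activity 5@7.
Load per shift: shift 1: 11, shift 2: 11, shift 3: 6, shift 4: 7, shift 5: 7, shift 6: 4, shift 7: 3, shift 8: 0, shift 9: 0, shift 10: 0.
Peak is 11.

11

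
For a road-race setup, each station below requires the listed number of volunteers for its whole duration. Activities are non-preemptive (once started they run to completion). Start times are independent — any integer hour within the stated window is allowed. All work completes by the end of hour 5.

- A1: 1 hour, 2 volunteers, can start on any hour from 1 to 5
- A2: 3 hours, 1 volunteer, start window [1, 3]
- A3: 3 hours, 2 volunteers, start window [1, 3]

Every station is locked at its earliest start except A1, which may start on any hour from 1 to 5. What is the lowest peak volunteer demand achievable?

3

A1@1: h1:5  h2:3  h3:3  h4:0  h5:0 → peak 5
A1@2: h1:3  h2:5  h3:3  h4:0  h5:0 → peak 5
A1@3: h1:3  h2:3  h3:5  h4:0  h5:0 → peak 5
A1@4: h1:3  h2:3  h3:3  h4:2  h5:0 → peak 3
A1@5: h1:3  h2:3  h3:3  h4:0  h5:2 → peak 3
Best is A1@4, peak 3.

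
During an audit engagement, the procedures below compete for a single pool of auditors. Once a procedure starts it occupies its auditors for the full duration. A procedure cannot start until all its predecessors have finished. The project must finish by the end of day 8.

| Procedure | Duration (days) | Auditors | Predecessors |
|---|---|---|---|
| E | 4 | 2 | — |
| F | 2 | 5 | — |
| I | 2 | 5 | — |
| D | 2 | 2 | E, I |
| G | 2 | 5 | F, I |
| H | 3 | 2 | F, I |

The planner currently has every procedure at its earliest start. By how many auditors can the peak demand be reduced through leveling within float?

Early-start peak: d1:12  d2:12  d3:9  d4:9  d5:4  d6:2  d7:0  d8:0 ⇒ 12.
Leveled (E@1, F@1, I@3, D@5, G@7, H@5): d1:7  d2:7  d3:7  d4:7  d5:4  d6:4  d7:7  d8:5 ⇒ 7.
Reduction 12 − 7 = 5.

5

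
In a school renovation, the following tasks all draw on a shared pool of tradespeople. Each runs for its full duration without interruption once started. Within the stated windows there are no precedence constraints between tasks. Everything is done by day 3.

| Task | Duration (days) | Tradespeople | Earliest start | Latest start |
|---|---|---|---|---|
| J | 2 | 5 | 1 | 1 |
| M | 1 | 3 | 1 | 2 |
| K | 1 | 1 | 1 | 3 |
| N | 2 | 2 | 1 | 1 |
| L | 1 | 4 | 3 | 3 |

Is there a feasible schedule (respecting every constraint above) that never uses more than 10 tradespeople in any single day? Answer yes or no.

yes

Schedule J@1, M@1, K@2, N@1, L@3: d1:10  d2:8  d3:4 — peak 10 ≤ 10.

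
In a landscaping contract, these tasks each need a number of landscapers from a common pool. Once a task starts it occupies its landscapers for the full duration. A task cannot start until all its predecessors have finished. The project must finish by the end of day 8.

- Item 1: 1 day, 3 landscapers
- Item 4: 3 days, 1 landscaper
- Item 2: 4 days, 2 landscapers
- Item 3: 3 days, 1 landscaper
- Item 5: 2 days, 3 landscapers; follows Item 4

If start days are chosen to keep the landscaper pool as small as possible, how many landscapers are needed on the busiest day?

Early-start (Item 1@1, Item 4@1, Item 2@1, Item 3@1, Item 5@4) gives peak 7: d1:7  d2:4  d3:4  d4:5  d5:3  d6:0  d7:0  d8:0.
Shift Item 2→2, Item 3→2, Item 5→6.
Schedule Item 1@1, Item 4@1, Item 2@2, Item 3@2, Item 5@6: d1:4  d2:4  d3:4  d4:3  d5:2  d6:3  d7:3  d8:0 — peak 4.

4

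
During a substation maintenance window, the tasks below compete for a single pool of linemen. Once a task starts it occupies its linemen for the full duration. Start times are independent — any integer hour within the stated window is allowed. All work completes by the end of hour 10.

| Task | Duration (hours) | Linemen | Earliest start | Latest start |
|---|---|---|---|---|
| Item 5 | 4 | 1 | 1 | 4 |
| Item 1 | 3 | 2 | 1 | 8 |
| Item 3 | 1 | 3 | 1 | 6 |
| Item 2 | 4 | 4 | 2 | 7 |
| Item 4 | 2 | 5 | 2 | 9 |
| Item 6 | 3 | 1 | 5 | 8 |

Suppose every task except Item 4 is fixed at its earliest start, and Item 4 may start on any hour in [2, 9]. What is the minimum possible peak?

7

Item 4@2: h1:6  h2:12  h3:12  h4:5  h5:5  h6:1  h7:1  h8:0  h9:0  h10:0 → peak 12
Item 4@3: h1:6  h2:7  h3:12  h4:10  h5:5  h6:1  h7:1  h8:0  h9:0  h10:0 → peak 12
Item 4@4: h1:6  h2:7  h3:7  h4:10  h5:10  h6:1  h7:1  h8:0  h9:0  h10:0 → peak 10
Item 4@5: h1:6  h2:7  h3:7  h4:5  h5:10  h6:6  h7:1  h8:0  h9:0  h10:0 → peak 10
Item 4@6: h1:6  h2:7  h3:7  h4:5  h5:5  h6:6  h7:6  h8:0  h9:0  h10:0 → peak 7
Item 4@7: h1:6  h2:7  h3:7  h4:5  h5:5  h6:1  h7:6  h8:5  h9:0  h10:0 → peak 7
Item 4@8: h1:6  h2:7  h3:7  h4:5  h5:5  h6:1  h7:1  h8:5  h9:5  h10:0 → peak 7
Item 4@9: h1:6  h2:7  h3:7  h4:5  h5:5  h6:1  h7:1  h8:0  h9:5  h10:5 → peak 7
Best is Item 4@6, peak 7.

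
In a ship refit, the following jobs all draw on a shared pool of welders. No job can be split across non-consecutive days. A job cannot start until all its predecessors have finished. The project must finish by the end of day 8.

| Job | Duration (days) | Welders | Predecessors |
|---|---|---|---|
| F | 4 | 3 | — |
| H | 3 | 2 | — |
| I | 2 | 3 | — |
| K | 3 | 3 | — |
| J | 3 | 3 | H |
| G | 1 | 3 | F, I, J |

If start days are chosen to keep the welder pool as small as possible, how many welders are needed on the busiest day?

Early-start (F@1, H@1, I@1, K@1, J@4, G@7) gives peak 11: d1:11  d2:11  d3:8  d4:6  d5:3  d6:3  d7:3  d8:0.
Shift I→4, K→6, J→5, G→8.
Schedule F@1, H@1, I@4, K@6, J@5, G@8: d1:5  d2:5  d3:5  d4:6  d5:6  d6:6  d7:6  d8:6 — peak 6.
Total welder-days = 45 over 8 days ⇒ peak ≥ ⌈45/8⌉ = 6, so 6 is optimal.

6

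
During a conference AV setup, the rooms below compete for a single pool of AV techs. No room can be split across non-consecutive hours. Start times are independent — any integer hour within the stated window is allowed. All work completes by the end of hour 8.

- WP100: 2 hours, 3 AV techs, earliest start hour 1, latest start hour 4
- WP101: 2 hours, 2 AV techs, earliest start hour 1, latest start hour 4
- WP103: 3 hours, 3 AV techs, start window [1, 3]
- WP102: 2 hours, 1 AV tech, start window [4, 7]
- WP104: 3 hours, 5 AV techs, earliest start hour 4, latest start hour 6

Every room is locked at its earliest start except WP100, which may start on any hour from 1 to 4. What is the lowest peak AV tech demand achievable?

8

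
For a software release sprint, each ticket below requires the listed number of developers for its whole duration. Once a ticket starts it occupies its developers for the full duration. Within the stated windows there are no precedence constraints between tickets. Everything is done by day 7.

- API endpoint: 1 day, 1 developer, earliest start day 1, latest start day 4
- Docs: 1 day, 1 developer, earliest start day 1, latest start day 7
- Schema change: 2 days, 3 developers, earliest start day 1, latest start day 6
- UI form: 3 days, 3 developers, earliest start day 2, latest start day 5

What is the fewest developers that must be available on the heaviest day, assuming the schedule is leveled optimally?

3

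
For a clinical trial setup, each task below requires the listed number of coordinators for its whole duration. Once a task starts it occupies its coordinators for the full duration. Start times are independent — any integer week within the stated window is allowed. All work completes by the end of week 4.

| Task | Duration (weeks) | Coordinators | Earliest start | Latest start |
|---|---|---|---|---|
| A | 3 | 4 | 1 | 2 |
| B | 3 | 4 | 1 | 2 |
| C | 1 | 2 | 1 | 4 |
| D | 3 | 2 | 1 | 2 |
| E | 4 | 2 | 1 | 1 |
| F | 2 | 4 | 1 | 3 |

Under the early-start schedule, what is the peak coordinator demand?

18

Early-start schedule: A@1, B@1, C@1, D@1, E@1, F@1.
Load per week: week 1: 18, week 2: 16, week 3: 12, week 4: 2.
Peak is 18.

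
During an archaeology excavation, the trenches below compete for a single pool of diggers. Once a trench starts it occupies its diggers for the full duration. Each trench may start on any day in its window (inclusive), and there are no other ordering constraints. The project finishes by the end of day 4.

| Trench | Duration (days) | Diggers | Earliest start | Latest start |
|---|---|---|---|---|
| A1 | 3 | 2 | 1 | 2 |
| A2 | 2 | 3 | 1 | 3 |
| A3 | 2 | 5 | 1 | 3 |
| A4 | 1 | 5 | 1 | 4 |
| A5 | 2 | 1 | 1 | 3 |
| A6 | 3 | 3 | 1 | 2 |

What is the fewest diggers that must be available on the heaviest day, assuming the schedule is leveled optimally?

Early-start (A1@1, A2@1, A3@1, A4@1, A5@1, A6@1) gives peak 19: d1:19  d2:14  d3:5  d4:0.
Shift A3→3, A4→4.
Schedule A1@1, A2@1, A3@3, A4@4, A5@1, A6@1: d1:9  d2:9  d3:10  d4:10 — peak 10.
Total digger-days = 38 over 4 days ⇒ peak ≥ ⌈38/4⌉ = 10, so 10 is optimal.

10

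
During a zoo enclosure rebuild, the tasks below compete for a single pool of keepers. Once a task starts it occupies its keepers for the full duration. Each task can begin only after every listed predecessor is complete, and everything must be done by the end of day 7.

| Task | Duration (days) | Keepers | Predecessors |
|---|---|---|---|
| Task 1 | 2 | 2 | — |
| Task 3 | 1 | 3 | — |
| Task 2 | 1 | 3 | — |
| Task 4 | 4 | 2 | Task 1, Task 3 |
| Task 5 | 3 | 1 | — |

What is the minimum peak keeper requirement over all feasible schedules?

5

Early-start (Task 1@1, Task 3@1, Task 2@1, Task 4@3, Task 5@1) gives peak 9: d1:9  d2:3  d3:3  d4:2  d5:2  d6:2  d7:0.
Shift Task 2→2, Task 5→3.
Schedule Task 1@1, Task 3@1, Task 2@2, Task 4@3, Task 5@3: d1:5  d2:5  d3:3  d4:3  d5:3  d6:2  d7:0 — peak 5.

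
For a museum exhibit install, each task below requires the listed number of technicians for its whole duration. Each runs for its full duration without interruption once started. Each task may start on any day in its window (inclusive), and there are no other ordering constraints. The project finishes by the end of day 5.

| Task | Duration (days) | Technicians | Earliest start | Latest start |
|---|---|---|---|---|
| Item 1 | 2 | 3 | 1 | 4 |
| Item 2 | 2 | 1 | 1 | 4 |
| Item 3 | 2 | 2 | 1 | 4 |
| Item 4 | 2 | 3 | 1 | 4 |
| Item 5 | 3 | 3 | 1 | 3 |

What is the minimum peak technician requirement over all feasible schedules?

Early-start (Item 1@1, Item 2@1, Item 3@1, Item 4@1, Item 5@1) gives peak 12: d1:12  d2:12  d3:3  d4:0  d5:0.
Shift Item 4→3, Item 5→3.
Schedule Item 1@1, Item 2@1, Item 3@1, Item 4@3, Item 5@3: d1:6  d2:6  d3:6  d4:6  d5:3 — peak 6.
Total technician-days = 27 over 5 days ⇒ peak ≥ ⌈27/5⌉ = 6, so 6 is optimal.

6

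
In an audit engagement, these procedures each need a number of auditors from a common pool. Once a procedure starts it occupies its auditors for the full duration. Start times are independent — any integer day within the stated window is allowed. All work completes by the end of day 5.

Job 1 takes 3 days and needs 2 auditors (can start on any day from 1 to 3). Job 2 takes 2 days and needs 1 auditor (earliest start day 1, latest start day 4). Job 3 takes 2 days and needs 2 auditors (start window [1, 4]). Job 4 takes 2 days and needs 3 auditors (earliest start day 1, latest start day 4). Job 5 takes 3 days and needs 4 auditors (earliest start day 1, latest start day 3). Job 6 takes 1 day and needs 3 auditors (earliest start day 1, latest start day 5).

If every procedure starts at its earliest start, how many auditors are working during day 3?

At early start, day 3 has: Job 1, Job 5.
Demand: 2 + 4 = 6.

6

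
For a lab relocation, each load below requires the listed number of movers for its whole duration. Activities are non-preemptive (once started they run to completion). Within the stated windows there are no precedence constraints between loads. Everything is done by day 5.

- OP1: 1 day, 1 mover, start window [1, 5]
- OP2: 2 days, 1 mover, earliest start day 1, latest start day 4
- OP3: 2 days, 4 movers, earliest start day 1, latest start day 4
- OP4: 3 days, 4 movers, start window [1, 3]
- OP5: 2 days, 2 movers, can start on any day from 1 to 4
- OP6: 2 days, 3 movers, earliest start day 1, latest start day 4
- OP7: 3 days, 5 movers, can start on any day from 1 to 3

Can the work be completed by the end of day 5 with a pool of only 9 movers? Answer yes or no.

no

Total mover-days = 48; over 5 days the average is 48/5 > 9, so some day must exceed 9.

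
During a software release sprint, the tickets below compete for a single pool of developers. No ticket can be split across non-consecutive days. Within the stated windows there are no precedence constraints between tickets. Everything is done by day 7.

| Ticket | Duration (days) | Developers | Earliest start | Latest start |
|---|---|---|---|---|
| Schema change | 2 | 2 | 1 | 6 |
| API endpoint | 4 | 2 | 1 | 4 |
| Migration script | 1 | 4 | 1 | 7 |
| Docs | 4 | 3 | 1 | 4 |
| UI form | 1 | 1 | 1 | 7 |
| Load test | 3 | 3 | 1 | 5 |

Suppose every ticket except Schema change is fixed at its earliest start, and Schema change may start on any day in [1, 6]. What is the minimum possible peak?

Schema change@1: d1:15  d2:10  d3:8  d4:5  d5:0  d6:0  d7:0 → peak 15
Schema change@2: d1:13  d2:10  d3:10  d4:5  d5:0  d6:0  d7:0 → peak 13
Schema change@3: d1:13  d2:8  d3:10  d4:7  d5:0  d6:0  d7:0 → peak 13
Schema change@4: d1:13  d2:8  d3:8  d4:7  d5:2  d6:0  d7:0 → peak 13
Schema change@5: d1:13  d2:8  d3:8  d4:5  d5:2  d6:2  d7:0 → peak 13
Schema change@6: d1:13  d2:8  d3:8  d4:5  d5:0  d6:2  d7:2 → peak 13
Best is Schema change@2, peak 13.

13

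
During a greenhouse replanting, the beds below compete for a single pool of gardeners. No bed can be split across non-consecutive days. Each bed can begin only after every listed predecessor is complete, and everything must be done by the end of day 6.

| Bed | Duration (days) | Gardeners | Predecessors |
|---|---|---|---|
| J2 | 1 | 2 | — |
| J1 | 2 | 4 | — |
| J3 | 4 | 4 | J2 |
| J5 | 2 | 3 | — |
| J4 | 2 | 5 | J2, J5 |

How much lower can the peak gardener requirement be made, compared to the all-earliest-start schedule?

2

Early-start peak: d1:9  d2:11  d3:9  d4:9  d5:4  d6:0 ⇒ 11.
Leveled (J2@1, J1@1, J3@2, J5@3, J4@5): d1:6  d2:8  d3:7  d4:7  d5:9  d6:5 ⇒ 9.
Reduction 11 − 9 = 2.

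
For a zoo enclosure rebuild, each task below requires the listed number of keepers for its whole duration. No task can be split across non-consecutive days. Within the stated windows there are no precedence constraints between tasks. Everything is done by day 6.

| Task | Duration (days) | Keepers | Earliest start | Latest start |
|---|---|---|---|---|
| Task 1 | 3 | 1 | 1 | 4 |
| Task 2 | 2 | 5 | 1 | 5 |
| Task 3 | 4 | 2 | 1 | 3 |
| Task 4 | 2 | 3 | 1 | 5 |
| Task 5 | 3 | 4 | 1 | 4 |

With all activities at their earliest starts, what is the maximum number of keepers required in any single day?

15

Early-start schedule: Task 1@1, Task 2@1, Task 3@1, Task 4@1, Task 5@1.
Load per day: day 1: 15, day 2: 15, day 3: 7, day 4: 2, day 5: 0, day 6: 0.
Peak is 15.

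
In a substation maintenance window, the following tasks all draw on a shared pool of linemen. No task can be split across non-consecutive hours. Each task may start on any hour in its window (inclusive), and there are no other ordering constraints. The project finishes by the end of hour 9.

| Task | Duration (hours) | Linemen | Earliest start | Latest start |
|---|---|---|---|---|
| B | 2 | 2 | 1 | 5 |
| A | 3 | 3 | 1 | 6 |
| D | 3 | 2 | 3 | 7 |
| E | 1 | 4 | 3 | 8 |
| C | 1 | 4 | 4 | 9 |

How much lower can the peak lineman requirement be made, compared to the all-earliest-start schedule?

Early-start peak: h1:5  h2:5  h3:9  h4:6  h5:2  h6:0  h7:0  h8:0  h9:0 ⇒ 9.
Leveled (B@4, A@1, D@4, E@7, C@8): h1:3  h2:3  h3:3  h4:4  h5:4  h6:2  h7:4  h8:4  h9:0 ⇒ 4.
Reduction 9 − 4 = 5.

5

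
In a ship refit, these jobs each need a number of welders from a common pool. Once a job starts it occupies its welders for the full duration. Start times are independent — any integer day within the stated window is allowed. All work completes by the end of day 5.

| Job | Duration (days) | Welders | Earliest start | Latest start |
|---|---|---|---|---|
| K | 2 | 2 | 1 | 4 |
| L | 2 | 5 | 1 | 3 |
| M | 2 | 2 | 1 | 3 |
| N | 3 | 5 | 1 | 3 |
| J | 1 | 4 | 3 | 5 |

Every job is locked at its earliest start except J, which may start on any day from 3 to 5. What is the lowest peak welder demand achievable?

14

J@3: d1:14  d2:14  d3:9  d4:0  d5:0 → peak 14
J@4: d1:14  d2:14  d3:5  d4:4  d5:0 → peak 14
J@5: d1:14  d2:14  d3:5  d4:0  d5:4 → peak 14
Best is J@3, peak 14.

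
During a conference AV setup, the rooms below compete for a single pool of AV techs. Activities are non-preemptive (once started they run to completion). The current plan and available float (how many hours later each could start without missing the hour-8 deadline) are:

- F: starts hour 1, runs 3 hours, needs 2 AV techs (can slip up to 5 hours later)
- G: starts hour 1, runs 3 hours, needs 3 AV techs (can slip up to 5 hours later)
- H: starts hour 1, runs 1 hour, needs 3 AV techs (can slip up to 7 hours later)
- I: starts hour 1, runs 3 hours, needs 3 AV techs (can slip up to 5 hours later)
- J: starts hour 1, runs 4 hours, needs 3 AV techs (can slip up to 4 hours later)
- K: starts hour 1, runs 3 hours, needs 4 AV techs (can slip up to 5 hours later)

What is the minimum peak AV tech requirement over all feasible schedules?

Early-start (F@1, G@1, H@1, I@1, J@1, K@1) gives peak 18: h1:18  h2:15  h3:15  h4:3  h5:0  h6:0  h7:0  h8:0.
Shift I→2, J→4, K→5.
Schedule F@1, G@1, H@1, I@2, J@4, K@5: h1:8  h2:8  h3:8  h4:6  h5:7  h6:7  h7:7  h8:0 — peak 8.

8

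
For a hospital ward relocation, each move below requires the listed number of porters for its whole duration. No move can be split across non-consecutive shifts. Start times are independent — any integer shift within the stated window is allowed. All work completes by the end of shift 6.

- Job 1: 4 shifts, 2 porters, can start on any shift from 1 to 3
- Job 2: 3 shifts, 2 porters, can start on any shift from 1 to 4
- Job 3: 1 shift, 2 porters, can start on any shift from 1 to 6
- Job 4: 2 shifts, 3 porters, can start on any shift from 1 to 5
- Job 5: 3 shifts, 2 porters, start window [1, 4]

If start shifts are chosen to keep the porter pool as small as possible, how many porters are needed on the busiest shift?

6

Early-start (Job 1@1, Job 2@1, Job 3@1, Job 4@1, Job 5@1) gives peak 11: s1:11  s2:9  s3:6  s4:2  s5:0  s6:0.
Shift Job 4→5, Job 5→2.
Schedule Job 1@1, Job 2@1, Job 3@1, Job 4@5, Job 5@2: s1:6  s2:6  s3:6  s4:4  s5:3  s6:3 — peak 6.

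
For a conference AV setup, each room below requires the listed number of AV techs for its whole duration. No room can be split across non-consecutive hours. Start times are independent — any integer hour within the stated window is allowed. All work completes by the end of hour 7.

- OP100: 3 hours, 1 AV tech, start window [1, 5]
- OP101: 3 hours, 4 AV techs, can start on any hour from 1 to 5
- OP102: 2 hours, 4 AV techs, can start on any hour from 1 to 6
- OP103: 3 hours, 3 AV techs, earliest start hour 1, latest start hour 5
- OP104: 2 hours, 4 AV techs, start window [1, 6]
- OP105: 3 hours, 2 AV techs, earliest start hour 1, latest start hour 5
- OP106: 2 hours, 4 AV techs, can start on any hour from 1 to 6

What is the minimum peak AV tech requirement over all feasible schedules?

9

Early-start (OP100@1, OP101@1, OP102@1, OP103@1, OP104@1, OP105@1, OP106@1) gives peak 22: h1:22  h2:22  h3:10  h4:0  h5:0  h6:0  h7:0.
Shift OP103→3, OP104→4, OP105→4, OP106→6.
Schedule OP100@1, OP101@1, OP102@1, OP103@3, OP104@4, OP105@4, OP106@6: h1:9  h2:9  h3:8  h4:9  h5:9  h6:6  h7:4 — peak 9.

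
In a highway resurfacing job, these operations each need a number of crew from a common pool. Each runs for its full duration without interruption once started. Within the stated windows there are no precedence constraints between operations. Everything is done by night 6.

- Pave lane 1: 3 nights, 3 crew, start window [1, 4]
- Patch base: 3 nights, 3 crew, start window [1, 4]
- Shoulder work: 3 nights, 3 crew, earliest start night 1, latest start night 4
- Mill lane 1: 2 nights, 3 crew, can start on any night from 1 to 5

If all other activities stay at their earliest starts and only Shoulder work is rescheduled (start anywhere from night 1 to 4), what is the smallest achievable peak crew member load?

Shoulder work@1: n1:12  n2:12  n3:9  n4:0  n5:0  n6:0 → peak 12
Shoulder work@2: n1:9  n2:12  n3:9  n4:3  n5:0  n6:0 → peak 12
Shoulder work@3: n1:9  n2:9  n3:9  n4:3  n5:3  n6:0 → peak 9
Shoulder work@4: n1:9  n2:9  n3:6  n4:3  n5:3  n6:3 → peak 9
Best is Shoulder work@3, peak 9.

9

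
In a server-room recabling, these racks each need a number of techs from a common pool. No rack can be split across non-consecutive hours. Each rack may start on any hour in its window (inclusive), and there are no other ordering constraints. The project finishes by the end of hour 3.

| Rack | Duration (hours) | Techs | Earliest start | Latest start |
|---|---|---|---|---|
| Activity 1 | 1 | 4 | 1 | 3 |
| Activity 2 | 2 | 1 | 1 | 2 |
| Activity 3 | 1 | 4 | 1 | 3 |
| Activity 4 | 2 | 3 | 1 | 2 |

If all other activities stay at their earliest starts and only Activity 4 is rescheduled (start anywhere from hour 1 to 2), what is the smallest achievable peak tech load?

Activity 4@1: h1:12  h2:4  h3:0 → peak 12
Activity 4@2: h1:9  h2:4  h3:3 → peak 9
Best is Activity 4@2, peak 9.

9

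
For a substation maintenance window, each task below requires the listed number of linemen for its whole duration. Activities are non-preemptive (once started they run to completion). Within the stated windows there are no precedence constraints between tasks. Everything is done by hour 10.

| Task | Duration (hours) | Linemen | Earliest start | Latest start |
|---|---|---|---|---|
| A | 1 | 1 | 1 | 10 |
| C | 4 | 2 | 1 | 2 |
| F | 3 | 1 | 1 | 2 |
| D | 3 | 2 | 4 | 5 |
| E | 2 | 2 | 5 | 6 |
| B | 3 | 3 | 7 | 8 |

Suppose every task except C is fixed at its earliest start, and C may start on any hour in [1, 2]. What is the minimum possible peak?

C@1: h1:4  h2:3  h3:3  h4:4  h5:4  h6:4  h7:3  h8:3  h9:3  h10:0 → peak 4
C@2: h1:2  h2:3  h3:3  h4:4  h5:6  h6:4  h7:3  h8:3  h9:3  h10:0 → peak 6
Best is C@1, peak 4.

4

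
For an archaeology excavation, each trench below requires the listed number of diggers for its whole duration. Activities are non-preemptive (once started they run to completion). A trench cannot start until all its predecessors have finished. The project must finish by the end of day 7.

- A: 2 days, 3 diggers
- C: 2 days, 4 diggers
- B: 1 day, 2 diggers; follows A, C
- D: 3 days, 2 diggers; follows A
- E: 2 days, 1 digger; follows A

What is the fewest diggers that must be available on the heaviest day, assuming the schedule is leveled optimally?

Early-start (A@1, C@1, B@3, D@3, E@3) gives peak 7: d1:7  d2:7  d3:5  d4:3  d5:2  d6:0  d7:0.
Shift C→3, B→5, D→5, E→6.
Schedule A@1, C@3, B@5, D@5, E@6: d1:3  d2:3  d3:4  d4:4  d5:4  d6:3  d7:3 — peak 4.
Total digger-days = 24 over 7 days ⇒ peak ≥ ⌈24/7⌉ = 4, so 4 is optimal.

4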